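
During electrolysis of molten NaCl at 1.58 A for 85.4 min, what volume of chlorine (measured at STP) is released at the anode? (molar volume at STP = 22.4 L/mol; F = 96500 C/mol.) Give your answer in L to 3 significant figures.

0.940 L

Q = It = 1.58 × 5124 = 8096 C
Moles of electrons = 8096 / 96500 = 0.08390 mol
2Cl⁻ → Cl₂ + 2e⁻, so n(Cl₂) = 0.08390 / 2 = 0.04195 mol
V = 0.04195 × 22.4 = 0.9397 L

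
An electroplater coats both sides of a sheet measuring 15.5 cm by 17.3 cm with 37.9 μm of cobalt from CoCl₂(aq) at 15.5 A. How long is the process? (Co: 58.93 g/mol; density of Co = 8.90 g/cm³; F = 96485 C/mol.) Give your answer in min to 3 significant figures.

63.7 min

Plated area = 2 × 15.5 × 17.3 = 536.3 cm²
Volume = 536.3 × 37.9×10⁻⁴ cm = 2.033 cm³
m(Co) = 2.033 × 8.90 = 18.09 g
n(Co) = 18.09 / 58.93 = 0.3070 mol; n(e⁻) = 2 × 0.3070 = 0.6140 mol
Q = 0.6140 × 96485 = 59240 C
t = 59240 / 15.5 = 3822 s = 63.7 min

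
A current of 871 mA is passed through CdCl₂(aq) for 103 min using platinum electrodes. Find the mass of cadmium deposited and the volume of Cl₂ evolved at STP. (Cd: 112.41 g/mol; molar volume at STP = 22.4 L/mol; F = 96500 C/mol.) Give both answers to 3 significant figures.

Q = 0.871 × 6180 = 5383 C; n(e⁻) = 5383 / 96500 = 0.05578 mol
Cathode: Cd²⁺ + 2e⁻ → Cd → n(Cd) = 0.05578/2 = 0.02789 mol → 3.14 g
Anode: 2Cl⁻ → Cl₂ + 2e⁻ → n(Cl₂) = 0.05578/2 = 0.02789 mol → 0.625 L

3.14 g Cd; 0.625 L Cl₂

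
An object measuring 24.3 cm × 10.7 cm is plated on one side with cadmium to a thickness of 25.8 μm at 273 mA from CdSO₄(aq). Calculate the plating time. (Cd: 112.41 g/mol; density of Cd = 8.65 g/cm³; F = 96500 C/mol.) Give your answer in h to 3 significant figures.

10.1 h

Plated area = 24.3 × 10.7 = 260.0 cm²
Volume = 260.0 × 25.8×10⁻⁴ cm = 0.6708 cm³
m(Cd) = 0.6708 × 8.65 = 5.802 g
n(Cd) = 5.802 / 112.41 = 0.05161 mol; n(e⁻) = 2 × 0.05161 = 0.1032 mol
Q = 0.1032 × 96500 = 9959 C
t = 9959 / 0.273 = 36480 s = 10.1 h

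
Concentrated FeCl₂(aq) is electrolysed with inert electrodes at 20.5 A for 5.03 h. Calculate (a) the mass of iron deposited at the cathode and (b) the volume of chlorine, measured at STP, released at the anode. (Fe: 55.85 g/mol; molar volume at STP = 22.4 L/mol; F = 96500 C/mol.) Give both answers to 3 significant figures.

Q = 20.5 × 18108 = 3.712×10^5 C; n(e⁻) = 3.712×10^5 / 96500 = 3.847 mol
Cathode: Fe²⁺ + 2e⁻ → Fe → n(Fe) = 3.847/2 = 1.924 mol → 107 g
Anode: 2Cl⁻ → Cl₂ + 2e⁻ → n(Cl₂) = 3.847/2 = 1.924 mol → 43.1 L

107 g Fe; 43.1 L Cl₂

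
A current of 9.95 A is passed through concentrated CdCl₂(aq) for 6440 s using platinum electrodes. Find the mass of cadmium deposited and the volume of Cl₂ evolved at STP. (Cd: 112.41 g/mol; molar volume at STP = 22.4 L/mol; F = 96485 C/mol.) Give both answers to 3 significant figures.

37.3 g Cd; 7.44 L Cl₂

Q = 9.95 × 6440 = 64080 C; n(e⁻) = 64080 / 96485 = 0.6641 mol
Cathode: Cd²⁺ + 2e⁻ → Cd → n(Cd) = 0.6641/2 = 0.3321 mol → 37.3 g
Anode: 2Cl⁻ → Cl₂ + 2e⁻ → n(Cl₂) = 0.6641/2 = 0.3321 mol → 7.44 L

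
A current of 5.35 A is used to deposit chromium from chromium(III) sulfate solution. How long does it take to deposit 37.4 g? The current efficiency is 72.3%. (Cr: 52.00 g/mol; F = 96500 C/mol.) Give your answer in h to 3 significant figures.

n(Cr) = 37.4 / 52.00 = 0.7192 mol
Cr³⁺ + 3e⁻ → Cr, so n(e⁻) = 3 × 0.7192 = 2.158 mol
Q = 2.158 × 96500 / 0.723 = 2.880×10^5 C
t = Q / I = 2.880×10^5 / 5.35 = 53830 s = 15.0 h

15.0 h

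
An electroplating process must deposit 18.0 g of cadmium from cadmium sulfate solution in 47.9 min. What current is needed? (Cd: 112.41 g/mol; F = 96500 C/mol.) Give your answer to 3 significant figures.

n(Cd) = 18.0 / 112.41 = 0.1601 mol
Cd²⁺ + 2e⁻ → Cd, so n(e⁻) = 2 × 0.1601 = 0.3202 mol
Q = 0.3202 × 96500 = 30900 C
I = Q / t = 30900 / 2874 s = 10.8 A

10.8 A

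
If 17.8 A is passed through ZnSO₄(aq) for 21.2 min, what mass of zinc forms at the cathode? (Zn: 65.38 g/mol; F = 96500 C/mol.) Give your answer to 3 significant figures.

7.67 g

Q = It = 17.8 × 1272 = 22640 C
Moles of electrons = 22640 / 96500 = 0.2346 mol
Zn²⁺ + 2e⁻ → Zn, so n(Zn) = 0.2346 / 2 = 0.1173 mol
m = 0.1173 × 65.38 = 7.67 g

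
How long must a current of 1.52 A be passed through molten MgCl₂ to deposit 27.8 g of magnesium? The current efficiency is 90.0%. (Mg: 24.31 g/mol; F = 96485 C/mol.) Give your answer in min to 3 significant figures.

2690 min

n(Mg) = 27.8 / 24.31 = 1.144 mol
Mg²⁺ + 2e⁻ → Mg, so n(e⁻) = 2 × 1.144 = 2.288 mol
Q = 2.288 × 96485 / 0.900 = 2.453×10^5 C
t = Q / I = 2.453×10^5 / 1.52 = 1.614×10^5 s = 2690 min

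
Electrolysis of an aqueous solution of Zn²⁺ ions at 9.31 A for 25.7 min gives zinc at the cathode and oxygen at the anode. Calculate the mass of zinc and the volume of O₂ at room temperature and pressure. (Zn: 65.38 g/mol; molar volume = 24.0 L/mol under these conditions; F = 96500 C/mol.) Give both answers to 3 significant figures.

Q = 9.31 × 1542 = 14360 C; n(e⁻) = 14360 / 96500 = 0.1488 mol
Cathode: Zn²⁺ + 2e⁻ → Zn → n(Zn) = 0.1488/2 = 0.07440 mol → 4.86 g
Anode: 2H₂O → O₂ + 4H⁺ + 4e⁻ → n(O₂) = 0.1488/4 = 0.03720 mol → 0.893 L

4.86 g Zn; 0.893 L O₂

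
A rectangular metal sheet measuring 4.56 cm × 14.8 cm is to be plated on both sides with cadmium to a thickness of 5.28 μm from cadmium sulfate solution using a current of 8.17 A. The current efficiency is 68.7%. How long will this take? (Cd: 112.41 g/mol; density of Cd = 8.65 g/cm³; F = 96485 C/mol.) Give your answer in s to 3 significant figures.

189 s

Plated area = 2 × 4.56 × 14.8 = 135.0 cm²
Volume = 135.0 × 5.28×10⁻⁴ cm = 0.07128 cm³
m(Cd) = 0.07128 × 8.65 = 0.6166 g
n(Cd) = 0.6166 / 112.41 = 0.005485 mol; n(e⁻) = 2 × 0.005485 = 0.01097 mol
Q = 0.01097 × 96485 / 0.687 = 1541 C
t = 1541 / 8.17 = 188.6 s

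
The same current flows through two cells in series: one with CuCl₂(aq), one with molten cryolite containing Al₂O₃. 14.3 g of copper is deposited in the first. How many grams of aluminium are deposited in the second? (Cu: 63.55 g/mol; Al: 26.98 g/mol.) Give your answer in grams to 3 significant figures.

4.05 g

n(Cu) = 14.3 / 63.55 = 0.2250 mol
Cu²⁺ + 2e⁻ → Cu, so n(e⁻) = 2 × 0.2250 = 0.4500 mol
The cells are in series, so the same charge (and hence the same n(e⁻) = 0.4500 mol) passes through both.
Al³⁺ + 3e⁻ → Al, so n(Al) = 0.4500 / 3 = 0.1500 mol
m(Al) = 0.1500 × 26.98 = 4.05 g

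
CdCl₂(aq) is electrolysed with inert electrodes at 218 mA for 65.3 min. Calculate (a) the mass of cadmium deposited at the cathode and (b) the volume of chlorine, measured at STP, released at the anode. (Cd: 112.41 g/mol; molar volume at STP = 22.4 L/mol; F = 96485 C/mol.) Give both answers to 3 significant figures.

0.498 g Cd; 0.0991 L Cl₂

Q = 0.218 × 3918 = 854.1 C; n(e⁻) = 854.1 / 96485 = 0.008852 mol
Cathode: Cd²⁺ + 2e⁻ → Cd → n(Cd) = 0.008852/2 = 0.004426 mol → 0.498 g
Anode: 2Cl⁻ → Cl₂ + 2e⁻ → n(Cl₂) = 0.008852/2 = 0.004426 mol → 0.0991 L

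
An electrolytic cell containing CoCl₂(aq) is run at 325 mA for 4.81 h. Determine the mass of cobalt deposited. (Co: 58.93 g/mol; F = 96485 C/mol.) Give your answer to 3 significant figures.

1.72 g

Q = It = 0.325 × 17316 = 5628 C
Moles of electrons = 5628 / 96485 = 0.05833 mol
Co²⁺ + 2e⁻ → Co, so n(Co) = 0.05833 / 2 = 0.02917 mol
m = 0.02917 × 58.93 = 1.72 g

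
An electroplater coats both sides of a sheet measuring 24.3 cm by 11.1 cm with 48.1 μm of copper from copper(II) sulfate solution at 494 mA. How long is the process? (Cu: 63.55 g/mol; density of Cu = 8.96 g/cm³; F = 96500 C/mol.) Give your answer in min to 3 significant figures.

2380 min

Plated area = 2 × 24.3 × 11.1 = 539.5 cm²
Volume = 539.5 × 48.1×10⁻⁴ cm = 2.595 cm³
m(Cu) = 2.595 × 8.96 = 23.25 g
n(Cu) = 23.25 / 63.55 = 0.3659 mol; n(e⁻) = 2 × 0.3659 = 0.7318 mol
Q = 0.7318 × 96500 = 70620 C
t = 70620 / 0.494 = 1.430×10^5 s = 2380 min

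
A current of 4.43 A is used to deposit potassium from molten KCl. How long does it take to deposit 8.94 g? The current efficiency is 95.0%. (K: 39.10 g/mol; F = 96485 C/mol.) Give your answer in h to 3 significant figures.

n(K) = 8.94 / 39.10 = 0.2286 mol
K⁺ + e⁻ → K, so n(e⁻) = 0.2286 mol
Q = 0.2286 × 96485 / 0.950 = 23220 C
t = Q / I = 23220 / 4.43 = 5242 s = 1.46 h

1.46 h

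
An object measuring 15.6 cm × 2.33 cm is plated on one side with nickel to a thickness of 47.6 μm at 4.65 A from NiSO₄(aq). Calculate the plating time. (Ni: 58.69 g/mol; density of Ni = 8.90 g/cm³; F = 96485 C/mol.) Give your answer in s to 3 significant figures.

Plated area = 15.6 × 2.33 = 36.35 cm²
Volume = 36.35 × 47.6×10⁻⁴ cm = 0.1730 cm³
m(Ni) = 0.1730 × 8.90 = 1.540 g
n(Ni) = 1.540 / 58.69 = 0.02624 mol; n(e⁻) = 2 × 0.02624 = 0.05248 mol
Q = 0.05248 × 96485 = 5064 C
t = 5064 / 4.65 = 1089 s

1090 s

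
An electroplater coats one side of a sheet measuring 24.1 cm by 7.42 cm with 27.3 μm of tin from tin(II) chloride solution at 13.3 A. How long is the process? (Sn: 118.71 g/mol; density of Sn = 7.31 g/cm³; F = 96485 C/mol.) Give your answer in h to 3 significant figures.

Plated area = 24.1 × 7.42 = 178.8 cm²
Volume = 178.8 × 27.3×10⁻⁴ cm = 0.4881 cm³
m(Sn) = 0.4881 × 7.31 = 3.568 g
n(Sn) = 3.568 / 118.71 = 0.03006 mol; n(e⁻) = 2 × 0.03006 = 0.06012 mol
Q = 0.06012 × 96485 = 5801 C
t = 5801 / 13.3 = 436.2 s = 0.121 h

0.121 h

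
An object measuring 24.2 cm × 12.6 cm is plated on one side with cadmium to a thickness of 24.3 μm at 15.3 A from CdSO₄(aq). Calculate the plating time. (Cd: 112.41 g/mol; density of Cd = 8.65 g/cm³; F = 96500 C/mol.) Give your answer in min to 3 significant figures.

Plated area = 24.2 × 12.6 = 304.9 cm²
Volume = 304.9 × 24.3×10⁻⁴ cm = 0.7409 cm³
m(Cd) = 0.7409 × 8.65 = 6.409 g
n(Cd) = 6.409 / 112.41 = 0.05701 mol; n(e⁻) = 2 × 0.05701 = 0.1140 mol
Q = 0.1140 × 96500 = 11000 C
t = 11000 / 15.3 = 719.0 s = 12.0 min

12.0 min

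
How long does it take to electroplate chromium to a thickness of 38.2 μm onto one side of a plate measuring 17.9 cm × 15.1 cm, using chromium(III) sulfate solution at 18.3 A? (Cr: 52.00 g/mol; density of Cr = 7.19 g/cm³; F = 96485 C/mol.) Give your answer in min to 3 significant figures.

37.6 min

Plated area = 17.9 × 15.1 = 270.3 cm²
Volume = 270.3 × 38.2×10⁻⁴ cm = 1.033 cm³
m(Cr) = 1.033 × 7.19 = 7.427 g
n(Cr) = 7.427 / 52.00 = 0.1428 mol; n(e⁻) = 3 × 0.1428 = 0.4284 mol
Q = 0.4284 × 96485 = 41330 C
t = 41330 / 18.3 = 2258 s = 37.6 min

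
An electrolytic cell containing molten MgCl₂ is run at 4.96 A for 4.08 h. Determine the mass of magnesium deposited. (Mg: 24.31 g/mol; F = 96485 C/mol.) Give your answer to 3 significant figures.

9.18 g

Charge passed = 4.96 × 14688 = 72850 C
Moles of electrons = 72850 / 96485 = 0.7550 mol
Mg²⁺ + 2e⁻ → Mg, so n(Mg) = 0.7550 / 2 = 0.3775 mol
m = 0.3775 × 24.31 = 9.18 g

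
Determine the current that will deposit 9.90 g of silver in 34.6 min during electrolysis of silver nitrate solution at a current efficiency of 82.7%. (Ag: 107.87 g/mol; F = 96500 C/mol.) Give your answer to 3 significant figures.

n(Ag) = 9.90 / 107.87 = 0.09178 mol
Ag⁺ + e⁻ → Ag, so n(e⁻) = 0.09178 mol
Q = 0.09178 × 96500 / 0.827 = 10710 C
I = Q / t = 10710 / 2076 s = 5.16 A

5.16 A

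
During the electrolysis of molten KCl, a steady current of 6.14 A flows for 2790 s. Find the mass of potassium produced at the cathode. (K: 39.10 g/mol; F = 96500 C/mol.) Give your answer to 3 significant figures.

Charge passed = 6.14 × 2790 = 17130 C
n(e⁻) = 17130 / 96500 = 0.1775 mol
K⁺ + e⁻ → K, so n(K) = 0.1775 mol
m = 0.1775 × 39.10 = 6.94 g

6.94 g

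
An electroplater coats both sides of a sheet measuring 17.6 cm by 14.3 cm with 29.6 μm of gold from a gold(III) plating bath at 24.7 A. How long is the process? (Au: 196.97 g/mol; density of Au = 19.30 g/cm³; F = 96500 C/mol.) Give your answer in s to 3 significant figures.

Plated area = 2 × 17.6 × 14.3 = 503.4 cm²
Volume = 503.4 × 29.6×10⁻⁴ cm = 1.490 cm³
m(Au) = 1.490 × 19.30 = 28.76 g
n(Au) = 28.76 / 196.97 = 0.1460 mol; n(e⁻) = 3 × 0.1460 = 0.4380 mol
Q = 0.4380 × 96500 = 42270 C
t = 42270 / 24.7 = 1711 s

1710 s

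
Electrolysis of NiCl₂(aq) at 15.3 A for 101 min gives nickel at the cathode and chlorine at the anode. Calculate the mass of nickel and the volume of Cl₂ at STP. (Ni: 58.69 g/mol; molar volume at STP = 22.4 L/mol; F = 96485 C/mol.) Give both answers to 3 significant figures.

Q = 15.3 × 6060 = 92720 C; n(e⁻) = 92720 / 96485 = 0.9610 mol
Cathode: Ni²⁺ + 2e⁻ → Ni → n(Ni) = 0.9610/2 = 0.4805 mol → 28.2 g
Anode: 2Cl⁻ → Cl₂ + 2e⁻ → n(Cl₂) = 0.9610/2 = 0.4805 mol → 10.8 L

28.2 g Ni; 10.8 L Cl₂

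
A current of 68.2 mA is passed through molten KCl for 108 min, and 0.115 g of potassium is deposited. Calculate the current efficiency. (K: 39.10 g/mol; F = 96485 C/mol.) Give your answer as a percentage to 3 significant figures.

64.2%

Q = 0.0682 × 6480 = 441.9 C
n(e⁻) = 441.9 / 96485 = 0.004580 mol
K⁺ + e⁻ → K, so theoretical n(K) = 0.004580 mol → 0.1791 g
Efficiency = 0.115 / 0.1791 = 0.6421 = 64.2%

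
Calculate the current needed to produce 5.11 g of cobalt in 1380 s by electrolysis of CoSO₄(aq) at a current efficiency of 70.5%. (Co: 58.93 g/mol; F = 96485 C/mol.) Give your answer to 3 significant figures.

n(Co) = 5.11 / 58.93 = 0.08671 mol
Co²⁺ + 2e⁻ → Co, so n(e⁻) = 2 × 0.08671 = 0.1734 mol
Q = 0.1734 × 96485 / 0.705 = 23730 C
I = Q / t = 23730 / 1380 s = 17.2 A

17.2 A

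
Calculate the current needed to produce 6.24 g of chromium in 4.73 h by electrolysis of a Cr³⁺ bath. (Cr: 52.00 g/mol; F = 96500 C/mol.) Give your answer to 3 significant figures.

2.04 A

n(Cr) = 6.24 / 52.00 = 0.1200 mol
Cr³⁺ + 3e⁻ → Cr, so n(e⁻) = 3 × 0.1200 = 0.3600 mol
Q = 0.3600 × 96500 = 34740 C
I = Q / t = 34740 / 17028 s = 2.04 A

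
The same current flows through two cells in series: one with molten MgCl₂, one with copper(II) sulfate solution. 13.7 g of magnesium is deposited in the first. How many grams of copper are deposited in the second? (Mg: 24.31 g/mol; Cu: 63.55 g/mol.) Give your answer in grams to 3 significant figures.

35.8 g

n(Mg) = 13.7 / 24.31 = 0.5636 mol
Mg²⁺ + 2e⁻ → Mg, so n(e⁻) = 2 × 0.5636 = 1.127 mol
Since the cells are in series, n(e⁻) in the Cu cell is also 1.127 mol.
Cu²⁺ + 2e⁻ → Cu, so n(Cu) = 1.127 / 2 = 0.5635 mol
m(Cu) = 0.5635 × 63.55 = 35.8 g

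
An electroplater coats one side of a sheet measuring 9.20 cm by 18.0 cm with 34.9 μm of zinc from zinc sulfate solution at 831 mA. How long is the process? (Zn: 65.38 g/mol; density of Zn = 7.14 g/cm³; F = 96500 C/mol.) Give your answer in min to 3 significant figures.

244 min

Plated area = 9.20 × 18.0 = 165.6 cm²
Volume = 165.6 × 34.9×10⁻⁴ cm = 0.5779 cm³
m(Zn) = 0.5779 × 7.14 = 4.126 g
n(Zn) = 4.126 / 65.38 = 0.06311 mol; n(e⁻) = 2 × 0.06311 = 0.1262 mol
Q = 0.1262 × 96500 = 12180 C
t = 12180 / 0.831 = 14660 s = 244 min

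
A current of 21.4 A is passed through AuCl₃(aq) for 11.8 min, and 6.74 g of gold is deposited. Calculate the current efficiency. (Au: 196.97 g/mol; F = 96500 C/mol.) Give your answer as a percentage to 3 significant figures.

Q = 21.4 × 708 = 15150 C
n(e⁻) = 15150 / 96500 = 0.1570 mol
Au³⁺ + 3e⁻ → Au, so theoretical n(Au) = 0.05233 mol → 10.31 g
Efficiency = 6.74 / 10.31 = 0.6537 = 65.4%

65.4%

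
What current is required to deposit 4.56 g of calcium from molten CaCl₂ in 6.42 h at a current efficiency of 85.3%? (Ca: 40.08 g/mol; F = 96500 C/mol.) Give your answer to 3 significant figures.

n(Ca) = 4.56 / 40.08 = 0.1138 mol
Ca²⁺ + 2e⁻ → Ca, so n(e⁻) = 2 × 0.1138 = 0.2276 mol
Q = 0.2276 × 96500 / 0.853 = 25750 C
I = Q / t = 25750 / 23112 s = 1.11 A

1.11 A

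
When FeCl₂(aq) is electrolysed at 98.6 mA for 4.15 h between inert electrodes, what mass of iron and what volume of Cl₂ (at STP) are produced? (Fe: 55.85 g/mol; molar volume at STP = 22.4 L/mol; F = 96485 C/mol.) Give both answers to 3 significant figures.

Q = 0.0986 × 14940 = 1473 C; n(e⁻) = 1473 / 96485 = 0.01527 mol
Cathode: Fe²⁺ + 2e⁻ → Fe → n(Fe) = 0.01527/2 = 0.007635 mol → 0.426 g
Anode: 2Cl⁻ → Cl₂ + 2e⁻ → n(Cl₂) = 0.01527/2 = 0.007635 mol → 0.171 L

0.426 g Fe; 0.171 L Cl₂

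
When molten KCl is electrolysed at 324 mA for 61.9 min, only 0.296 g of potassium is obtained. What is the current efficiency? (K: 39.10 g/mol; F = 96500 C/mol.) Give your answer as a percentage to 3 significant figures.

60.7%

Q = 0.324 × 3714 = 1203 C
n(e⁻) = 1203 / 96500 = 0.01247 mol
K⁺ + e⁻ → K, so theoretical n(K) = 0.01247 mol → 0.4876 g
Efficiency = 0.296 / 0.4876 = 0.6071 = 60.7%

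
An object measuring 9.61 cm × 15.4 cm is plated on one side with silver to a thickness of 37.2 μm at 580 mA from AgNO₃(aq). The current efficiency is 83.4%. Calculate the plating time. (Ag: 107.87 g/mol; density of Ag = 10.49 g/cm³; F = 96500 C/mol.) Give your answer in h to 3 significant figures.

Plated area = 9.61 × 15.4 = 148.0 cm²
Volume = 148.0 × 37.2×10⁻⁴ cm = 0.5506 cm³
m(Ag) = 0.5506 × 10.49 = 5.776 g
n(Ag) = 5.776 / 107.87 = 0.05355 mol; n(e⁻) = 0.05355 mol
Q = 0.05355 × 96500 / 0.834 = 6196 C
t = 6196 / 0.580 = 10680 s = 2.97 h

2.97 h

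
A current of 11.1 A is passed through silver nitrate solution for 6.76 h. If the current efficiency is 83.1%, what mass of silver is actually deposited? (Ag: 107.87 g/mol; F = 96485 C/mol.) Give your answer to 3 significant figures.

251 g

Q = 11.1 × 24336 = 2.701×10^5 C
n(e⁻) = 2.701×10^5 / 96485 = 2.799 mol
Ag⁺ + e⁻ → Ag, so theoretical m(Ag) = 2.799 × 107.87 = 301.9 g
Actual mass = 83.1% × 301.9 = 251 g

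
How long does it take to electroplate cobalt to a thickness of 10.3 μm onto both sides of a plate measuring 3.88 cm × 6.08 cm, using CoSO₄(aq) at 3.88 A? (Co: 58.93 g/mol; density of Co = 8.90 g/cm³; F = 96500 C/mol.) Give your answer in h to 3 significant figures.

0.101 h

Plated area = 2 × 3.88 × 6.08 = 47.18 cm²
Volume = 47.18 × 10.3×10⁻⁴ cm = 0.04860 cm³
m(Co) = 0.04860 × 8.90 = 0.4325 g
n(Co) = 0.4325 / 58.93 = 0.007339 mol; n(e⁻) = 2 × 0.007339 = 0.01468 mol
Q = 0.01468 × 96500 = 1417 C
t = 1417 / 3.88 = 365.2 s = 0.101 h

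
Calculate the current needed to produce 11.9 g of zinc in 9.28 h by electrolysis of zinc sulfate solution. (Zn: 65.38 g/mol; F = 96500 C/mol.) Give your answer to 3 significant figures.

n(Zn) = 11.9 / 65.38 = 0.1820 mol
Zn²⁺ + 2e⁻ → Zn, so n(e⁻) = 2 × 0.1820 = 0.3640 mol
Q = 0.3640 × 96500 = 35130 C
I = Q / t = 35130 / 33408 s = 1.05 A

1.05 A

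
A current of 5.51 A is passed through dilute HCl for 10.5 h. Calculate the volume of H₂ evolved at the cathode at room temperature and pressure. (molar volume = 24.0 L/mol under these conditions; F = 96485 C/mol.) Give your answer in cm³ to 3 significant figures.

Q = It = 5.51 × 37800 = 2.083×10^5 C
Moles of electrons = 2.083×10^5 / 96485 = 2.159 mol
2H⁺ + 2e⁻ → H₂, so n(H₂) = 2.159 / 2 = 1.080 mol
V = 1.080 × 24.0 = 25.92 L
= 25900 cm³

25900 cm³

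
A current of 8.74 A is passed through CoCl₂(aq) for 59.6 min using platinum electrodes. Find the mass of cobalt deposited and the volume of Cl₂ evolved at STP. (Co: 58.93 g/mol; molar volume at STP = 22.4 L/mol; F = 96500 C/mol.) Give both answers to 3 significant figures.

9.54 g Co; 3.63 L Cl₂

Q = 8.74 × 3576 = 31250 C; n(e⁻) = 31250 / 96500 = 0.3238 mol
Cathode: Co²⁺ + 2e⁻ → Co → n(Co) = 0.3238/2 = 0.1619 mol → 9.54 g
Anode: 2Cl⁻ → Cl₂ + 2e⁻ → n(Cl₂) = 0.3238/2 = 0.1619 mol → 3.63 L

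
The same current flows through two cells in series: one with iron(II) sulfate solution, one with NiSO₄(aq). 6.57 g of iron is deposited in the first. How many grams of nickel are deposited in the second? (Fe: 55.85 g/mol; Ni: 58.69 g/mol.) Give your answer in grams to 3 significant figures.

6.90 g

n(Fe) = 6.57 / 55.85 = 0.1176 mol
Fe²⁺ + 2e⁻ → Fe, so n(e⁻) = 2 × 0.1176 = 0.2352 mol
Since the cells are in series, n(e⁻) in the Ni cell is also 0.2352 mol.
Ni²⁺ + 2e⁻ → Ni, so n(Ni) = 0.2352 / 2 = 0.1176 mol
m(Ni) = 0.1176 × 58.69 = 6.90 g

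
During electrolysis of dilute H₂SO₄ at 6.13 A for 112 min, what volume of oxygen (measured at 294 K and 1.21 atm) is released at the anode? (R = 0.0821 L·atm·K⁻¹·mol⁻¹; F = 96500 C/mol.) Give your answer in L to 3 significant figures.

2.13 L

Q = It = 6.13 × 6720 = 41190 C
n(e⁻) = Q/F = 41190/96500 = 0.4268 mol
2H₂O → O₂ + 4H⁺ + 4e⁻, so n(O₂) = 0.4268 / 4 = 0.1067 mol
V = nRT/P = 0.1067 × 0.0821 × 294 / 1.21 = 2.128 L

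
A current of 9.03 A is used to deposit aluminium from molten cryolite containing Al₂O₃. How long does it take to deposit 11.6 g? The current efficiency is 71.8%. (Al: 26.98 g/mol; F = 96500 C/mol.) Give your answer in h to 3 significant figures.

5.33 h

n(Al) = 11.6 / 26.98 = 0.4299 mol
Al³⁺ + 3e⁻ → Al, so n(e⁻) = 3 × 0.4299 = 1.290 mol
Q = 1.290 × 96500 / 0.718 = 1.734×10^5 C
t = Q / I = 1.734×10^5 / 9.03 = 19200 s = 5.33 h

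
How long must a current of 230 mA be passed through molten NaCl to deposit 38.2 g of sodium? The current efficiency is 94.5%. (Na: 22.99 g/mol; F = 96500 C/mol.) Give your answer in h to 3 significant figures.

205 h

n(Na) = 38.2 / 22.99 = 1.662 mol
Na⁺ + e⁻ → Na, so n(e⁻) = 1.662 mol
Q = 1.662 × 96500 / 0.945 = 1.697×10^5 C
t = Q / I = 1.697×10^5 / 0.230 = 7.378×10^5 s = 205 h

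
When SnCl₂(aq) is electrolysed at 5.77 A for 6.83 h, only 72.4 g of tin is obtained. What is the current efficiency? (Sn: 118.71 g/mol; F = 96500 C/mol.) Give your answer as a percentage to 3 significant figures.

Q = 5.77 × 24588 = 1.419×10^5 C
n(e⁻) = 1.419×10^5 / 96500 = 1.470 mol
Sn²⁺ + 2e⁻ → Sn, so theoretical n(Sn) = 0.7350 mol → 87.25 g
Efficiency = 72.4 / 87.25 = 0.8298 = 83.0%

83.0%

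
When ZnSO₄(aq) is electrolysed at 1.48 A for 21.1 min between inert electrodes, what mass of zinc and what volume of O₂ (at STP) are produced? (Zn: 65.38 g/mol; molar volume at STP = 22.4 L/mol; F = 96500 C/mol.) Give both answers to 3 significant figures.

0.635 g Zn; 0.109 L O₂

Q = 1.48 × 1266 = 1874 C; n(e⁻) = 1874 / 96500 = 0.01942 mol
Cathode: Zn²⁺ + 2e⁻ → Zn → n(Zn) = 0.01942/2 = 0.009710 mol → 0.635 g
Anode: 2H₂O → O₂ + 4H⁺ + 4e⁻ → n(O₂) = 0.01942/4 = 0.004855 mol → 0.109 L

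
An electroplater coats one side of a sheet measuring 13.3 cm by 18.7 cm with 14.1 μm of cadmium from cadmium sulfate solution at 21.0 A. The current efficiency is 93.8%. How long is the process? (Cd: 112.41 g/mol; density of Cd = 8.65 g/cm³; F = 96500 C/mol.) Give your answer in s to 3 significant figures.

Plated area = 13.3 × 18.7 = 248.7 cm²
Volume = 248.7 × 14.1×10⁻⁴ cm = 0.3507 cm³
m(Cd) = 0.3507 × 8.65 = 3.034 g
n(Cd) = 3.034 / 112.41 = 0.02699 mol; n(e⁻) = 2 × 0.02699 = 0.05398 mol
Q = 0.05398 × 96500 / 0.938 = 5553 C
t = 5553 / 21.0 = 264.4 s

264 s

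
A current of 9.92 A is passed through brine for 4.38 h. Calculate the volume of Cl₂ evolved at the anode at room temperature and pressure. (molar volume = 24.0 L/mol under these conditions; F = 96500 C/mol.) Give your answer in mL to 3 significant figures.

19500 mL

Q = It = 9.92 × 15768 = 1.564×10^5 C
Moles of electrons = 1.564×10^5 / 96500 = 1.621 mol
2Cl⁻ → Cl₂ + 2e⁻, so n(Cl₂) = 1.621 / 2 = 0.8105 mol
V = 0.8105 × 24.0 = 19.45 L
= 19500 mL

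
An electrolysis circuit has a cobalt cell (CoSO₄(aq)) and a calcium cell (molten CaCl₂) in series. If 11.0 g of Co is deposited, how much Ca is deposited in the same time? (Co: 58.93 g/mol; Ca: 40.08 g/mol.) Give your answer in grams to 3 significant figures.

7.48 g

n(Co) = 11.0 / 58.93 = 0.1867 mol
Co²⁺ + 2e⁻ → Co, so n(e⁻) = 2 × 0.1867 = 0.3734 mol
Since the cells are in series, n(e⁻) in the Ca cell is also 0.3734 mol.
Ca²⁺ + 2e⁻ → Ca, so n(Ca) = 0.3734 / 2 = 0.1867 mol
m(Ca) = 0.1867 × 40.08 = 7.48 g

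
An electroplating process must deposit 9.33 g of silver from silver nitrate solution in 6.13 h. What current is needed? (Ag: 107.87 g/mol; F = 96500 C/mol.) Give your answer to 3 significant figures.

n(Ag) = 9.33 / 107.87 = 0.08649 mol
Ag⁺ + e⁻ → Ag, so n(e⁻) = 0.08649 mol
Q = 0.08649 × 96500 = 8346 C
I = Q / t = 8346 / 22068 s = 0.378 A

0.378 A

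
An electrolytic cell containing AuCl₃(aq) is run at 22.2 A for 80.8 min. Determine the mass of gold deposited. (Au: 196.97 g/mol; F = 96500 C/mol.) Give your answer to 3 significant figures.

Q = It = 22.2 × 4848 = 1.076×10^5 C
n(e⁻) = 1.076×10^5 / 96500 = 1.115 mol
Au³⁺ + 3e⁻ → Au, so n(Au) = 1.115 / 3 = 0.3717 mol
m = 0.3717 × 196.97 = 73.2 g

73.2 g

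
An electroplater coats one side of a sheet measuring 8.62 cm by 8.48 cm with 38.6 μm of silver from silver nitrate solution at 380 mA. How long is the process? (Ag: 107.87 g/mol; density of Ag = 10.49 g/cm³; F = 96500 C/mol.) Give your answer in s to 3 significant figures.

Plated area = 8.62 × 8.48 = 73.10 cm²
Volume = 73.10 × 38.6×10⁻⁴ cm = 0.2822 cm³
m(Ag) = 0.2822 × 10.49 = 2.960 g
n(Ag) = 2.960 / 107.87 = 0.02744 mol; n(e⁻) = 0.02744 mol
Q = 0.02744 × 96500 = 2648 C
t = 2648 / 0.380 = 6968 s

6970 s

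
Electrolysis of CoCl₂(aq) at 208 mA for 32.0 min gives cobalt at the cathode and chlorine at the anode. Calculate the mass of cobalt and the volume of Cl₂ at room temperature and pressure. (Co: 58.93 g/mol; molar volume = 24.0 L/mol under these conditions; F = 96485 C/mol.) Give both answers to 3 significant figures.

Q = 0.208 × 1920 = 399.4 C; n(e⁻) = 399.4 / 96485 = 0.004140 mol
Cathode: Co²⁺ + 2e⁻ → Co → n(Co) = 0.004140/2 = 0.002070 mol → 0.122 g
Anode: 2Cl⁻ → Cl₂ + 2e⁻ → n(Cl₂) = 0.004140/2 = 0.002070 mol → 0.0497 L

0.122 g Co; 0.0497 L Cl₂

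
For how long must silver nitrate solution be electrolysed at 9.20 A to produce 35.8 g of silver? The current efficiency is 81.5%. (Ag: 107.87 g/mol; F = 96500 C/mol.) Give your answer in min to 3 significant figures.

71.2 min

n(Ag) = 35.8 / 107.87 = 0.3319 mol
Ag⁺ + e⁻ → Ag, so n(e⁻) = 0.3319 mol
Q = 0.3319 × 96500 / 0.815 = 39300 C
t = Q / I = 39300 / 9.20 = 4272 s = 71.2 min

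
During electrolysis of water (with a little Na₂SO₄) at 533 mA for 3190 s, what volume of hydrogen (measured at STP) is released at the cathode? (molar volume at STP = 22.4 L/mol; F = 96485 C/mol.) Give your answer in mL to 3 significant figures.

197 mL

Q = It = 0.533 × 3190 = 1700 C
n(e⁻) = 1700 / 96485 = 0.01762 mol
2H⁺ + 2e⁻ → H₂, so n(H₂) = 0.01762 / 2 = 0.008810 mol
V = 0.008810 × 22.4 = 0.1973 L
= 197 mL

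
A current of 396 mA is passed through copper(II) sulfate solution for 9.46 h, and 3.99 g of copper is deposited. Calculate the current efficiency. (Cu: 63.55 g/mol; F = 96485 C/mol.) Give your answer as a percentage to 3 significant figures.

89.8%

Q = 0.396 × 34056 = 13490 C
n(e⁻) = 13490 / 96485 = 0.1398 mol
Cu²⁺ + 2e⁻ → Cu, so theoretical n(Cu) = 0.06990 mol → 4.442 g
Efficiency = 3.99 / 4.442 = 0.8982 = 89.8%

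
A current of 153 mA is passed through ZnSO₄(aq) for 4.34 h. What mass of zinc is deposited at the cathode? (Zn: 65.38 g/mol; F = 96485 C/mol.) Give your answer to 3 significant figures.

0.810 g

Q = It = 0.153 × 15624 = 2390 C
Moles of electrons = 2390 / 96485 = 0.02477 mol
Zn²⁺ + 2e⁻ → Zn, so n(Zn) = 0.02477 / 2 = 0.01239 mol
m = 0.01239 × 65.38 = 0.810 g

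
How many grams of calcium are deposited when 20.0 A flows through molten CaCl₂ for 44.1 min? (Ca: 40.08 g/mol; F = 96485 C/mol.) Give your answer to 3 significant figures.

11.0 g

Charge passed = 20.0 × 2646 = 52920 C
n(e⁻) = Q/F = 52920/96485 = 0.5485 mol
Ca²⁺ + 2e⁻ → Ca, so n(Ca) = 0.5485 / 2 = 0.2743 mol
m = 0.2743 × 40.08 = 11.0 g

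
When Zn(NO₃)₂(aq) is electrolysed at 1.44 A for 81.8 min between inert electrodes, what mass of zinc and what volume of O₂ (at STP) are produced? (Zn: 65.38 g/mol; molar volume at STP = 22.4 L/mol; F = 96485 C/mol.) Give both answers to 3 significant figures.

2.39 g Zn; 0.410 L O₂

Q = 1.44 × 4908 = 7068 C; n(e⁻) = 7068 / 96485 = 0.07325 mol
Cathode: Zn²⁺ + 2e⁻ → Zn → n(Zn) = 0.07325/2 = 0.03663 mol → 2.39 g
Anode: 2H₂O → O₂ + 4H⁺ + 4e⁻ → n(O₂) = 0.07325/4 = 0.01831 mol → 0.410 L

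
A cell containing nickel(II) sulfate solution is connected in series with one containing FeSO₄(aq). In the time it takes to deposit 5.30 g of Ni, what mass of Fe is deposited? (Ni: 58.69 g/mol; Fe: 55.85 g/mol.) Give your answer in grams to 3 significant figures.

n(Ni) = 5.30 / 58.69 = 0.09030 mol
Ni²⁺ + 2e⁻ → Ni, so n(e⁻) = 2 × 0.09030 = 0.1806 mol
Since the cells are in series, n(e⁻) in the Fe cell is also 0.1806 mol.
Fe²⁺ + 2e⁻ → Fe, so n(Fe) = 0.1806 / 2 = 0.09030 mol
m(Fe) = 0.09030 × 55.85 = 5.04 g

5.04 g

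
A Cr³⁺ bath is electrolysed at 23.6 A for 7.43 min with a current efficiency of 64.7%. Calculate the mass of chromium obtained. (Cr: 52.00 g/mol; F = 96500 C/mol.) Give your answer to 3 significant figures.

1.22 g

Q = 23.6 × 445.8 = 10520 C
n(e⁻) = 10520 / 96500 = 0.1090 mol
Cr³⁺ + 3e⁻ → Cr, so theoretical m(Cr) = 0.03633 × 52.00 = 1.889 g
Actual mass = 64.7% × 1.889 = 1.22 g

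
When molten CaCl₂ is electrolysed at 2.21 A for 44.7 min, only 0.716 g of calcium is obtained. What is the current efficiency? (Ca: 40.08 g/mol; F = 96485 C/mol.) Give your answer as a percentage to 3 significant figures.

58.2%

Q = 2.21 × 2682 = 5927 C
n(e⁻) = 5927 / 96485 = 0.06143 mol
Ca²⁺ + 2e⁻ → Ca, so theoretical n(Ca) = 0.03072 mol → 1.231 g
Efficiency = 0.716 / 1.231 = 0.5816 = 58.2%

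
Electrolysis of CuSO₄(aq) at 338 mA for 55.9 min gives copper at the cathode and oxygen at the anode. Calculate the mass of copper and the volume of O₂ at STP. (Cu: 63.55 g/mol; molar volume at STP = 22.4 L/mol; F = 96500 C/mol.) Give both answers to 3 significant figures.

0.373 g Cu; 0.0658 L O₂

Q = 0.338 × 3354 = 1134 C; n(e⁻) = 1134 / 96500 = 0.01175 mol
Cathode: Cu²⁺ + 2e⁻ → Cu → n(Cu) = 0.01175/2 = 0.005875 mol → 0.373 g
Anode: 2H₂O → O₂ + 4H⁺ + 4e⁻ → n(O₂) = 0.01175/4 = 0.002938 mol → 0.0658 L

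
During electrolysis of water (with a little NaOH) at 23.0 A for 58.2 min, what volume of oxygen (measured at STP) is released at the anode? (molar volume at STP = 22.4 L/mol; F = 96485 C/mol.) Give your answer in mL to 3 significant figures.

4660 mL

Q = 23.0 A × 3492 s = 80320 C
Moles of electrons = 80320 / 96485 = 0.8325 mol
2H₂O → O₂ + 4H⁺ + 4e⁻, so n(O₂) = 0.8325 / 4 = 0.2081 mol
V = 0.2081 × 22.4 = 4.661 L
= 4660 mL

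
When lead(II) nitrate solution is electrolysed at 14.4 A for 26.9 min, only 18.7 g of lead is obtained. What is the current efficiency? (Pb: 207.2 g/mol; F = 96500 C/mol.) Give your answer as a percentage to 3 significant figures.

Q = 14.4 × 1614 = 23240 C
n(e⁻) = 23240 / 96500 = 0.2408 mol
Pb²⁺ + 2e⁻ → Pb, so theoretical n(Pb) = 0.1204 mol → 24.95 g
Efficiency = 18.7 / 24.95 = 0.7495 = 74.9%

74.9%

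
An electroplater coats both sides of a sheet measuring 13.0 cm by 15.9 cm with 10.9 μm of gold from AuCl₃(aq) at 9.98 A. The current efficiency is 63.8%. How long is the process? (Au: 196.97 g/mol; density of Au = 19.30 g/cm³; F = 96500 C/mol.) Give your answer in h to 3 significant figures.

0.558 h

Plated area = 2 × 13.0 × 15.9 = 413.4 cm²
Volume = 413.4 × 10.9×10⁻⁴ cm = 0.4506 cm³
m(Au) = 0.4506 × 19.30 = 8.697 g
n(Au) = 8.697 / 196.97 = 0.04415 mol; n(e⁻) = 3 × 0.04415 = 0.1325 mol
Q = 0.1325 × 96500 / 0.638 = 20040 C
t = 20040 / 9.98 = 2008 s = 0.558 h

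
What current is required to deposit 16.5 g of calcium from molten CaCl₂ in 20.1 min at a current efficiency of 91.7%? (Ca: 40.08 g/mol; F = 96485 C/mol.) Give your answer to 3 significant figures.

n(Ca) = 16.5 / 40.08 = 0.4117 mol
Ca²⁺ + 2e⁻ → Ca, so n(e⁻) = 2 × 0.4117 = 0.8234 mol
Q = 0.8234 × 96485 / 0.917 = 86640 C
I = Q / t = 86640 / 1206 s = 71.8 A

71.8 A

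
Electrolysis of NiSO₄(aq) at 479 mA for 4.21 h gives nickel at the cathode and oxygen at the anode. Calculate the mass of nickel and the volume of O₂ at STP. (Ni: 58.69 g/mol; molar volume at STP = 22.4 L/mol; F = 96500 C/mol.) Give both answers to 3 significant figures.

Q = 0.479 × 15156 = 7260 C; n(e⁻) = 7260 / 96500 = 0.07523 mol
Cathode: Ni²⁺ + 2e⁻ → Ni → n(Ni) = 0.07523/2 = 0.03762 mol → 2.21 g
Anode: 2H₂O → O₂ + 4H⁺ + 4e⁻ → n(O₂) = 0.07523/4 = 0.01881 mol → 0.421 L

2.21 g Ni; 0.421 L O₂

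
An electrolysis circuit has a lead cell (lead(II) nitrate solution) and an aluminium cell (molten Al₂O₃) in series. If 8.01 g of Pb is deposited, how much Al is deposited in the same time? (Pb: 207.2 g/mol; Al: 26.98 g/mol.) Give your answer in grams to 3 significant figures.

0.695 g

n(Pb) = 8.01 / 207.2 = 0.03866 mol
Pb²⁺ + 2e⁻ → Pb, so n(e⁻) = 2 × 0.03866 = 0.07732 mol
Since the cells are in series, n(e⁻) in the Al cell is also 0.07732 mol.
Al³⁺ + 3e⁻ → Al, so n(Al) = 0.07732 / 3 = 0.02577 mol
m(Al) = 0.02577 × 26.98 = 0.695 g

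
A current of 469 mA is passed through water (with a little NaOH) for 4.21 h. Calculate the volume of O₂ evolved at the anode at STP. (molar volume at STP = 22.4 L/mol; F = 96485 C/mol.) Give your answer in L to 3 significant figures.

Q = It = 0.469 × 15156 = 7108 C
n(e⁻) = 7108 / 96485 = 0.07367 mol
2H₂O → O₂ + 4H⁺ + 4e⁻, so n(O₂) = 0.07367 / 4 = 0.01842 mol
V = 0.01842 × 22.4 = 0.4126 L

0.413 L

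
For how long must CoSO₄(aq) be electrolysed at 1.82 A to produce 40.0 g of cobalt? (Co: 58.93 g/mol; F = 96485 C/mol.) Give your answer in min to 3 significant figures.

1200 min

n(Co) = 40.0 / 58.93 = 0.6788 mol
Co²⁺ + 2e⁻ → Co, so n(e⁻) = 2 × 0.6788 = 1.358 mol
Q = 1.358 × 96485 = 1.310×10^5 C
t = Q / I = 1.310×10^5 / 1.82 = 71980 s = 1200 min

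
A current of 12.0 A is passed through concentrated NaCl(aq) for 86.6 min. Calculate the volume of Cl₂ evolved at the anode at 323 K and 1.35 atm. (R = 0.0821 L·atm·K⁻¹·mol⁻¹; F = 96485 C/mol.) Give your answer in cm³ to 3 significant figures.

6350 cm³

Charge passed = 12.0 × 5196 = 62350 C
n(e⁻) = 62350 / 96485 = 0.6462 mol
2Cl⁻ → Cl₂ + 2e⁻, so n(Cl₂) = 0.6462 / 2 = 0.3231 mol
V = nRT/P = 0.3231 × 0.0821 × 323 / 1.35 = 6.347 L
= 6350 cm³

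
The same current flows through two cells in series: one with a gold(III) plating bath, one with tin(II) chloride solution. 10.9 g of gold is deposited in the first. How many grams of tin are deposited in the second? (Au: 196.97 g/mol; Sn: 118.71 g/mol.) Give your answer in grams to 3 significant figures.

n(Au) = 10.9 / 196.97 = 0.05534 mol
Au³⁺ + 3e⁻ → Au, so n(e⁻) = 3 × 0.05534 = 0.1660 mol
The cells are in series, so the same charge (and hence the same n(e⁻) = 0.1660 mol) passes through both.
Sn²⁺ + 2e⁻ → Sn, so n(Sn) = 0.1660 / 2 = 0.08300 mol
m(Sn) = 0.08300 × 118.71 = 9.85 g

9.85 g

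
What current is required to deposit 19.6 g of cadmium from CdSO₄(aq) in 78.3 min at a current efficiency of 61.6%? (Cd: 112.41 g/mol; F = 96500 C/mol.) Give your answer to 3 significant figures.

11.6 A

n(Cd) = 19.6 / 112.41 = 0.1744 mol
Cd²⁺ + 2e⁻ → Cd, so n(e⁻) = 2 × 0.1744 = 0.3488 mol
Q = 0.3488 × 96500 / 0.616 = 54640 C
I = Q / t = 54640 / 4698 s = 11.6 A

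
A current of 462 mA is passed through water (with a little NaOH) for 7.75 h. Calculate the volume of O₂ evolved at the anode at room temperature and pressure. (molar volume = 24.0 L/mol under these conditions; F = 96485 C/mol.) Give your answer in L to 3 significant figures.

Charge passed = 0.462 × 27900 = 12890 C
n(e⁻) = 12890 / 96485 = 0.1336 mol
2H₂O → O₂ + 4H⁺ + 4e⁻, so n(O₂) = 0.1336 / 4 = 0.03340 mol
V = 0.03340 × 24.0 = 0.8016 L

0.802 L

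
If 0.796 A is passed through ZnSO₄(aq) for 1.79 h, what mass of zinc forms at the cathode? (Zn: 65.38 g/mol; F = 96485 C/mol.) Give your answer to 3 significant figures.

1.74 g

Q = 0.796 A × 6444 s = 5129 C
n(e⁻) = 5129 / 96485 = 0.05316 mol
Zn²⁺ + 2e⁻ → Zn, so n(Zn) = 0.05316 / 2 = 0.02658 mol
m = 0.02658 × 65.38 = 1.74 g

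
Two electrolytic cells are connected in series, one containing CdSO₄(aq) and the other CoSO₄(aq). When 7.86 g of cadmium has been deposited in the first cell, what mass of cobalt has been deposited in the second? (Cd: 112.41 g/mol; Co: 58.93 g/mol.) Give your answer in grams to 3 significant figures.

n(Cd) = 7.86 / 112.41 = 0.06992 mol
Cd²⁺ + 2e⁻ → Cd, so n(e⁻) = 2 × 0.06992 = 0.1398 mol
Since the cells are in series, n(e⁻) in the Co cell is also 0.1398 mol.
Co²⁺ + 2e⁻ → Co, so n(Co) = 0.1398 / 2 = 0.06990 mol
m(Co) = 0.06990 × 58.93 = 4.12 g

4.12 g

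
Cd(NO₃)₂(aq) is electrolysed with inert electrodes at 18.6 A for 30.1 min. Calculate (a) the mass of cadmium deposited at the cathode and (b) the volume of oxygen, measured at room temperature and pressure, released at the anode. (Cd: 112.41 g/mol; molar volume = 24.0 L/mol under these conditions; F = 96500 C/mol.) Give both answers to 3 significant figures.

Q = 18.6 × 1806 = 33590 C; n(e⁻) = 33590 / 96500 = 0.3481 mol
Cathode: Cd²⁺ + 2e⁻ → Cd → n(Cd) = 0.3481/2 = 0.1741 mol → 19.6 g
Anode: 2H₂O → O₂ + 4H⁺ + 4e⁻ → n(O₂) = 0.3481/4 = 0.08703 mol → 2.09 L

19.6 g Cd; 2.09 L O₂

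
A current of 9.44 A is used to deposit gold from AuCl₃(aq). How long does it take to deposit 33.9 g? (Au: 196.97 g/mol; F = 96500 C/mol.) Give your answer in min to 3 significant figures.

88.0 min

n(Au) = 33.9 / 196.97 = 0.1721 mol
Au³⁺ + 3e⁻ → Au, so n(e⁻) = 3 × 0.1721 = 0.5163 mol
Q = 0.5163 × 96500 = 49820 C
t = Q / I = 49820 / 9.44 = 5278 s = 88.0 min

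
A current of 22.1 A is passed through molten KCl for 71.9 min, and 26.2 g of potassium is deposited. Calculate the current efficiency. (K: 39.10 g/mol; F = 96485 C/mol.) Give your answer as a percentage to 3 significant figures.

Q = 22.1 × 4314 = 95340 C
n(e⁻) = 95340 / 96485 = 0.9881 mol
K⁺ + e⁻ → K, so theoretical n(K) = 0.9881 mol → 38.63 g
Efficiency = 26.2 / 38.63 = 0.6782 = 67.8%

67.8%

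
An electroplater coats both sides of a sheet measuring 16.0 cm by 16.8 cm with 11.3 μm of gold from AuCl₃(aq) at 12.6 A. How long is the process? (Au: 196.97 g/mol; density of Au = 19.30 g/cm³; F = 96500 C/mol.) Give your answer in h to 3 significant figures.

Plated area = 2 × 16.0 × 16.8 = 537.6 cm²
Volume = 537.6 × 11.3×10⁻⁴ cm = 0.6075 cm³
m(Au) = 0.6075 × 19.30 = 11.72 g
n(Au) = 11.72 / 196.97 = 0.05950 mol; n(e⁻) = 3 × 0.05950 = 0.1785 mol
Q = 0.1785 × 96500 = 17230 C
t = 17230 / 12.6 = 1367 s = 0.380 h

0.380 h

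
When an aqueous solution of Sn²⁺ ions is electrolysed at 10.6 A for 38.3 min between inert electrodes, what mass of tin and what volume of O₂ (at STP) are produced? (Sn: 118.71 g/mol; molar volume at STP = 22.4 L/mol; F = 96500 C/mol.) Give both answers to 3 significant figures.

Q = 10.6 × 2298 = 24360 C; n(e⁻) = 24360 / 96500 = 0.2524 mol
Cathode: Sn²⁺ + 2e⁻ → Sn → n(Sn) = 0.2524/2 = 0.1262 mol → 15.0 g
Anode: 2H₂O → O₂ + 4H⁺ + 4e⁻ → n(O₂) = 0.2524/4 = 0.06310 mol → 1.41 L

15.0 g Sn; 1.41 L O₂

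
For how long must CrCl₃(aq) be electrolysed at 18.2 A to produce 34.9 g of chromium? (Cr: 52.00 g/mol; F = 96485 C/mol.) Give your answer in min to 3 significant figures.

n(Cr) = 34.9 / 52.00 = 0.6712 mol
Cr³⁺ + 3e⁻ → Cr, so n(e⁻) = 3 × 0.6712 = 2.014 mol
Q = 2.014 × 96485 = 1.943×10^5 C
t = Q / I = 1.943×10^5 / 18.2 = 10680 s = 178 min

178 min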